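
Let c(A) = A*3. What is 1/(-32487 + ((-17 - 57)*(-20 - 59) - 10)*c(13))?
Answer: 1/195117 ≈ 5.1251e-6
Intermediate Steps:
c(A) = 3*A
1/(-32487 + ((-17 - 57)*(-20 - 59) - 10)*c(13)) = 1/(-32487 + ((-17 - 57)*(-20 - 59) - 10)*(3*13)) = 1/(-32487 + (-74*(-79) - 10)*39) = 1/(-32487 + (5846 - 10)*39) = 1/(-32487 + 5836*39) = 1/(-32487 + 227604) = 1/195117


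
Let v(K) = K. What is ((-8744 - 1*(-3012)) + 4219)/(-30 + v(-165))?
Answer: 1513/195 ≈ 7.7590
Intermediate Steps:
((-8744 - 1*(-3012)) + 4219)/(-30 + v(-165)) = ((-8744 - 1*(-3012)) + 4219)/(-30 - 165) = ((-8744 + 3012) + 4219)/(-195) = (-5732 + 4219)*(-1/195) = -1513*(-1/195) = 1513/195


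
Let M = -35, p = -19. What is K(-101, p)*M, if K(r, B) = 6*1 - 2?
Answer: -140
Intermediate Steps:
K(r, B) = 4 (K(r, B) = 6 - 2 = 4)
K(-101, p)*M = 4*(-35) = -140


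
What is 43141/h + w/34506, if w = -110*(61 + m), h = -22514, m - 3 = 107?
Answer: -106228427/43159338 ≈ -2.4613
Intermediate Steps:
m = 110 (m = 3 + 107 = 110)
w = -18810 (w = -110*(61 + 110) = -110*171 = -18810)
43141/h + w/34506 = 43141/(-22514) - 18810/34506 = 43141*(-1/22514) - 18810*1/34506 = -43141/22514 - 1045/1917 = -106228427/43159338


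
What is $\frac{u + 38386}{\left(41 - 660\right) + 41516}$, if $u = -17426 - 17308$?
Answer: $\frac{3652}{40897} \approx 0.089298$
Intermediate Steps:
$u = -34734$
$\frac{u + 38386}{\left(41 - 660\right) + 41516} = \frac{-34734 + 38386}{\left(41 - 660\right) + 41516} = \frac{3652}{\left(41 - 660\right) + 41516} = \frac{3652}{-619 + 41516} = \frac{3652}{40897}$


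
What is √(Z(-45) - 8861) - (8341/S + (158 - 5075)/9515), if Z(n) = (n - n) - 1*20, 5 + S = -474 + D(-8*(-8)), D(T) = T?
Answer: 1480094/71795 + I*√8881 ≈ 20.616 + 94.239*I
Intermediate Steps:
S = -415 (S = -5 + (-474 - 8*(-8)) = -5 + (-474 + 64) = -5 - 410 = -415)
Z(n) = -20 (Z(n) = 0 - 20 = -20)
√(Z(-45) - 8861) - (8341/S + (158 - 5075)/9515) = √(-20 - 8861) - (8341/(-415) + (158 - 5075)/9515) = √(-8881) - (8341*(-1/415) - 4917*1/9515) = I*√8881 - (-8341/415 - 447/865) = I*√8881 - 1*(-1480094/71795) = I*√8881 + 1480094/71795 = 1480094/71795 + I*√8881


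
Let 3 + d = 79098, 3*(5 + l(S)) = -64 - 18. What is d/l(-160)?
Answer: -237285/97 ≈ -2446.2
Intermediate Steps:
l(S) = -97/3 (l(S) = -5 + (-64 - 18)/3 = -5 + (1/3)*(-82) = -5 - 82/3 = -97/3)
d = 79095 (d = -3 + 79098 = 79095)
d/l(-160) = 79095/(-97/3) = 79095*(-3/97) = -237285/97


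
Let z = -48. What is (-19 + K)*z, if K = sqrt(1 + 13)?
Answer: 912 - 48*sqrt(14) ≈ 732.40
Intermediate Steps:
K = sqrt(14) ≈ 3.7417
(-19 + K)*z = (-19 + sqrt(14))*(-48) = 912 - 48*sqrt(14)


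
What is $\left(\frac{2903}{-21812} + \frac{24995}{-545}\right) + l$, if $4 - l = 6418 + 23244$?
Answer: $- \frac{70621486879}{2377508} \approx -29704.0$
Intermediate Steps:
$l = -29658$ ($l = 4 - \left(6418 + 23244\right) = 4 - 29662 = -29658$)
$\left(\frac{2903}{-21812} + \frac{24995}{-545}\right) + l = \left(\frac{2903}{-21812} + \frac{24995}{-545}\right) - 29658 = \left(2903 \left(- \frac{1}{21812}\right) + 24995 \left(- \frac{1}{545}\right)\right) - 29658 = \left(- \frac{2903}{21812} - \frac{4999}{109}\right) - 29658 = - \frac{109354615}{2377508} - 29658 = - \frac{70621486879}{2377508}$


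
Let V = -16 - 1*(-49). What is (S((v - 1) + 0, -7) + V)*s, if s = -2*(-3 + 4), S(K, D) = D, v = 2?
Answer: -52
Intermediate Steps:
s = -2 (s = -2*1 = -2)
V = 33 (V = -16 + 49 = 33)
(S((v - 1) + 0, -7) + V)*s = (-7 + 33)*(-2) = 26*(-2) = -52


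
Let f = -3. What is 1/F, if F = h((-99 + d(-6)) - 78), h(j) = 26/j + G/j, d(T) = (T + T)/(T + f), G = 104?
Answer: -527/390 ≈ -1.3513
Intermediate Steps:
d(T) = 2*T/(-3 + T) (d(T) = (T + T)/(T - 3) = (2*T)/(-3 + T) = 2*T/(-3 + T))
h(j) = 130/j (h(j) = 26/j + 104/j = 130/j)
F = -390/527 (F = 130/((-99 + 2*(-6)/(-3 - 6)) - 78) = 130/((-99 + 2*(-6)/(-9)) - 78) = 130/((-99 + 2*(-6)*(-1/9)) - 78) = 130/((-99 + 4/3) - 78) = 130/(-293/3 - 78) = 130/(-527/3) = 130*(-3/527) = -390/527 ≈ -0.74004)
1/F = 1/(-390/527) = -527/390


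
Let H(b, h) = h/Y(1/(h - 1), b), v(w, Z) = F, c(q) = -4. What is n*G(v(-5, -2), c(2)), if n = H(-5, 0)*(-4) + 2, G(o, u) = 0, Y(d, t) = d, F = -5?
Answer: 0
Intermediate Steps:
v(w, Z) = -5
H(b, h) = h*(-1 + h) (H(b, h) = h/(1/(h - 1)) = h/(1/(-1 + h)) = h*(-1 + h))
n = 2 (n = (0*(-1 + 0))*(-4) + 2 = (0*(-1))*(-4) + 2 = 0*(-4) + 2 = 0 + 2 = 2)
n*G(v(-5, -2), c(2)) = 2*0 = 0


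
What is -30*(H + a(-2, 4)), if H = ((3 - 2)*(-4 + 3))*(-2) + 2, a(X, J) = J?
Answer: -240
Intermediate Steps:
H = 4 (H = (1*(-1))*(-2) + 2 = -1*(-2) + 2 = 2 + 2 = 4)
-30*(H + a(-2, 4)) = -30*(4 + 4) = -30*8 = -240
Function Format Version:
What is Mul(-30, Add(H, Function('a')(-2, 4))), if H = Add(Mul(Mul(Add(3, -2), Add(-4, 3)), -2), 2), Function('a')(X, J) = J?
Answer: -240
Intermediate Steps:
H = 4 (H = Add(Mul(Mul(1, -1), -2), 2) = Add(Mul(-1, -2), 2) = Add(2, 2) = 4)
Mul(-30, Add(H, Function('a')(-2, 4))) = Mul(-30, Add(4, 4)) = Mul(-30, 8) = -240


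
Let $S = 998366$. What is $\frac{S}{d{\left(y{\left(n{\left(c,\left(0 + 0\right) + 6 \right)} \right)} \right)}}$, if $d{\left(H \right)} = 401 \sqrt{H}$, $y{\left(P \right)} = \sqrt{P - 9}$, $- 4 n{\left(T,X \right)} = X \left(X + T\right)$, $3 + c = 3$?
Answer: $- \frac{499183 \cdot 2^{\frac{3}{4}} \sqrt{3} i^{\frac{3}{2}}}{1203} \approx 854.7 - 854.7 i$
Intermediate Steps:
$c = 0$ ($c = -3 + 3 = 0$)
$n{\left(T,X \right)} = - \frac{X \left(T + X\right)}{4}$ ($n{\left(T,X \right)} = - \frac{X \left(X + T\right)}{4} = - \frac{X \left(T + X\right)}{4}$)
$y{\left(P \right)} = \sqrt{-9 + P}$
$\frac{S}{d{\left(y{\left(n{\left(c,\left(0 + 0\right) + 6 \right)} \right)} \right)}} = \frac{998366}{401 \sqrt{\sqrt{-9 - \frac{\left(\left(0 + 0\right) + 6\right) \left(0 + \left(\left(0 + 0\right) + 6\right)\right)}{4}}}} = \frac{998366}{401 \sqrt{\sqrt{-9 - \frac{\left(0 + 6\right) \left(0 + \left(0 + 6\right)\right)}{4}}}} = \frac{998366}{401 \sqrt{\sqrt{-9 - \frac{3 \left(0 + 6\right)}{2}}}} = \frac{998366}{401 \sqrt{\sqrt{-9 - \frac{3}{2} \cdot 6}}} = \frac{998366}{401 \sqrt{\sqrt{-9 - 9}}} = \frac{998366}{401 \sqrt{\sqrt{-18}}} = \frac{998366}{401 \sqrt{3 i \sqrt{2}}} = \frac{998366}{401 \sqrt[4]{2} \sqrt{3} \sqrt{i}} = 998366 \left(- \frac{2^{\frac{3}{4}} \sqrt{3} i^{\frac{3}{2}}}{2406}\right) = - \frac{499183 \cdot 2^{\frac{3}{4}} \sqrt{3} i^{\frac{3}{2}}}{1203}$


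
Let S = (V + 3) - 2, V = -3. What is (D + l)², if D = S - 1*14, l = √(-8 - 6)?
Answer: (-16 + I*√14)² ≈ 242.0 - 119.73*I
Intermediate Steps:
l = I*√14 (l = √(-14) = I*√14 ≈ 3.7417*I)
S = -2 (S = (-3 + 3) - 2 = 0 - 2 = -2)
D = -16 (D = -2 - 1*14 = -2 - 14 = -16)
(D + l)² = (-16 + I*√14)²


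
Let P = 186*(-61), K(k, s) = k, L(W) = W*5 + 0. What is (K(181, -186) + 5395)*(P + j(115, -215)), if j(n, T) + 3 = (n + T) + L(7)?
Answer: -63644464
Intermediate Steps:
L(W) = 5*W (L(W) = 5*W + 0 = 5*W)
j(n, T) = 32 + T + n (j(n, T) = -3 + ((n + T) + 5*7) = -3 + ((T + n) + 35) = -3 + (35 + T + n) = 32 + T + n)
P = -11346
(K(181, -186) + 5395)*(P + j(115, -215)) = (181 + 5395)*(-11346 + (32 - 215 + 115)) = 5576*(-11346 - 68) = 5576*(-11414) = -63644464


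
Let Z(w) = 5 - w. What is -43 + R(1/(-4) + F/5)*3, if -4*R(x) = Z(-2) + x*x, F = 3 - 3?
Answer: -3091/64 ≈ -48.297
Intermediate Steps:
F = 0
R(x) = -7/4 - x²/4 (R(x) = -((5 - 1*(-2)) + x*x)/4 = -((5 + 2) + x²)/4 = -(7 + x²)/4 = -7/4 - x²/4)
-43 + R(1/(-4) + F/5)*3 = -43 + (-7/4 - (1/(-4) + 0/5)²/4)*3 = -43 + (-7/4 - (1*(-¼) + 0*(⅕))²/4)*3 = -43 + (-7/4 - (-¼ + 0)²/4)*3 = -43 + (-7/4 - (-¼)²/4)*3 = -43 + (-7/4 - ¼*1/16)*3 = -43 + (-7/4 - 1/64)*3 = -43 - 113/64*3 = -43 - 339/64 = -3091/64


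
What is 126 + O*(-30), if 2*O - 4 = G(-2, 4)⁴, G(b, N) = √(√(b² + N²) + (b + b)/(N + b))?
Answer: -294 + 120*√5 ≈ -25.672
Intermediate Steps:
G(b, N) = √(√(N² + b²) + 2*b/(N + b)) (G(b, N) = √(√(N² + b²) + (2*b)/(N + b)) = √(√(N² + b²) + 2*b/(N + b)))
O = 2 + (-2 + 2*√5)²/2 (O = 2 + (√((2*(-2) + √(4² + (-2)²)*(4 - 2))/(4 - 2)))⁴/2 = 2 + (√((-4 + √(16 + 4)*2)/2))⁴/2 = 2 + (√((-4 + √20*2)/2))⁴/2 = 2 + (√((-4 + (2*√5)*2)/2))⁴/2 = 2 + (√((-4 + 4*√5)/2))⁴/2 = 2 + (√(-2 + 2*√5))⁴/2 = 2 + (-2 + 2*√5)²/2 ≈ 5.0557)
126 + O*(-30) = 126 + (14 - 4*√5)*(-30) = 126 + (-420 + 120*√5) = -294 + 120*√5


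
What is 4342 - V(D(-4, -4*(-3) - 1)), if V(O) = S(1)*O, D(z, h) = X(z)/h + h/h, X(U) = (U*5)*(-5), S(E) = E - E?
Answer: 4342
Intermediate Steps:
S(E) = 0
X(U) = -25*U (X(U) = (5*U)*(-5) = -25*U)
D(z, h) = 1 - 25*z/h (D(z, h) = (-25*z)/h + h/h = -25*z/h + 1 = 1 - 25*z/h)
V(O) = 0 (V(O) = 0*O = 0)
4342 - V(D(-4, -4*(-3) - 1)) = 4342 - 1*0 = 4342 + 0 = 4342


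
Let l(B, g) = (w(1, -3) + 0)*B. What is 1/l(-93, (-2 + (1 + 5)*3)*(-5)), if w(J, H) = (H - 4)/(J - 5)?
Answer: -4/651 ≈ -0.0061444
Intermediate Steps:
w(J, H) = (-4 + H)/(-5 + J)
l(B, g) = 7*B/4 (l(B, g) = ((-4 - 3)/(-5 + 1) + 0)*B = (-7/(-4) + 0)*B = (-¼*(-7) + 0)*B = (7/4 + 0)*B = 7*B/4)
1/l(-93, (-2 + (1 + 5)*3)*(-5)) = 1/((7/4)*(-93)) = 1/(-651/4) = -4/651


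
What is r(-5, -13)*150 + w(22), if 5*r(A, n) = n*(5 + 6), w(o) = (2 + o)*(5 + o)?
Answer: -3642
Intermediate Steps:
r(A, n) = 11*n/5 (r(A, n) = (n*(5 + 6))/5 = (n*11)/5 = (11*n)/5 = 11*n/5)
r(-5, -13)*150 + w(22) = ((11/5)*(-13))*150 + (10 + 22² + 7*22) = -143/5*150 + (10 + 484 + 154) = -4290 + 648 = -3642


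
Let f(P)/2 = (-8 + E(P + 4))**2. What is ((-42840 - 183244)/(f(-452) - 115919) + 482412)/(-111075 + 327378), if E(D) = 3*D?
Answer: 1707684706184/765688610367 ≈ 2.2303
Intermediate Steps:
f(P) = 2*(4 + 3*P)**2 (f(P) = 2*(-8 + 3*(P + 4))**2 = 2*(-8 + 3*(4 + P))**2 = 2*(-8 + (12 + 3*P))**2 = 2*(4 + 3*P)**2)
((-42840 - 183244)/(f(-452) - 115919) + 482412)/(-111075 + 327378) = ((-42840 - 183244)/(2*(4 + 3*(-452))**2 - 115919) + 482412)/(-111075 + 327378) = (-226084/(2*(4 - 1356)**2 - 115919) + 482412)/216303 = (-226084/(2*(-1352)**2 - 115919) + 482412)*(1/216303) = (-226084/(2*1827904 - 115919) + 482412)*(1/216303) = (-226084/(3655808 - 115919) + 482412)*(1/216303) = (-226084/3539889 + 482412)*(1/216303) = (1707684706184/3539889)*(1/216303) = 1707684706184/765688610367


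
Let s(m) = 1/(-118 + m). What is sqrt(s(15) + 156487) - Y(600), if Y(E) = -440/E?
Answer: 11/15 + 4*sqrt(103760655)/103 ≈ 396.32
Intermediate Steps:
sqrt(s(15) + 156487) - Y(600) = sqrt(1/(-118 + 15) + 156487) - (-440)/600 = sqrt(1/(-103) + 156487) - (-440)/600 = sqrt(-1/103 + 156487) - 1*(-11/15) = sqrt(16118160/103) + 11/15 = 4*sqrt(103760655)/103 + 11/15 = 11/15 + 4*sqrt(103760655)/103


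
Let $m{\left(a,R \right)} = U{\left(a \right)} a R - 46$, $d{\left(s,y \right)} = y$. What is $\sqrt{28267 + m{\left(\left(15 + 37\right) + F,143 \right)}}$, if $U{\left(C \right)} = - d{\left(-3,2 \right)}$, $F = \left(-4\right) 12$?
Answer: $\sqrt{27077} \approx 164.55$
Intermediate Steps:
$F = -48$
$U{\left(C \right)} = -2$ ($U{\left(C \right)} = \left(-1\right) 2 = -2$)
$m{\left(a,R \right)} = -46 - 2 R a$ ($m{\left(a,R \right)} = - 2 a R - 46 = - 2 R a - 46 = -46 - 2 R a$)
$\sqrt{28267 + m{\left(\left(15 + 37\right) + F,143 \right)}} = \sqrt{28267 - \left(46 + 286 \left(\left(15 + 37\right) - 48\right)\right)} = \sqrt{28267 - \left(46 + 286 \left(52 - 48\right)\right)} = \sqrt{28267 - \left(46 + 286 \cdot 4\right)} = \sqrt{28267 - 1190} = \sqrt{27077}$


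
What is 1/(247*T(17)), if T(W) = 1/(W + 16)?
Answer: 33/247 ≈ 0.13360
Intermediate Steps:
T(W) = 1/(16 + W)
1/(247*T(17)) = 1/(247/(16 + 17)) = 1/(247/33) = 33/247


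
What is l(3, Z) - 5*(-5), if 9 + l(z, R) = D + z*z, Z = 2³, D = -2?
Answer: 23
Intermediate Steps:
Z = 8
l(z, R) = -11 + z² (l(z, R) = -9 + (-2 + z*z) = -9 + (-2 + z²) = -11 + z²)
l(3, Z) - 5*(-5) = (-11 + 3²) - 5*(-5) = (-11 + 9) + 25 = -2 + 25 = 23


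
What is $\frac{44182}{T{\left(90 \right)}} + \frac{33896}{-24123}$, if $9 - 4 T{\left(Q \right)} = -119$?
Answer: $\frac{532358857}{385968} \approx 1379.3$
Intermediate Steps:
$T{\left(Q \right)} = 32$ ($T{\left(Q \right)} = \frac{9}{4} - - \frac{119}{4} = \frac{9}{4} + \frac{119}{4} = 32$)
$\frac{44182}{T{\left(90 \right)}} + \frac{33896}{-24123} = \frac{44182}{32} + \frac{33896}{-24123} = 44182 \cdot \frac{1}{32} + 33896 \left(- \frac{1}{24123}\right) = \frac{22091}{16} - \frac{33896}{24123} = \frac{532358857}{385968}$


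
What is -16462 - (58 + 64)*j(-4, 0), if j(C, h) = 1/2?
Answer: -16523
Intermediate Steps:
j(C, h) = ½
-16462 - (58 + 64)*j(-4, 0) = -16462 - (58 + 64)/2 = -16462 - 122/2 = -16462 - 1*61 = -16462 - 61 = -16523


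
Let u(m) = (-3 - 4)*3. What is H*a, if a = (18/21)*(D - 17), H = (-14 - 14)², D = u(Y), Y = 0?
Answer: -25536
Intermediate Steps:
u(m) = -21 (u(m) = -7*3 = -21)
D = -21
H = 784 (H = (-28)² = 784)
a = -228/7 (a = (18/21)*(-21 - 17) = (18*(1/21))*(-38) = (6/7)*(-38) = -228/7 ≈ -32.571)
H*a = 784*(-228/7) = -25536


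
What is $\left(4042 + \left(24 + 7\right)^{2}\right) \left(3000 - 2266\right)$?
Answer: $3672202$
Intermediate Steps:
$\left(4042 + \left(24 + 7\right)^{2}\right) \left(3000 - 2266\right) = \left(4042 + 31^{2}\right) 734 = \left(4042 + 961\right) 734 = 5003 \cdot 734 = 3672202$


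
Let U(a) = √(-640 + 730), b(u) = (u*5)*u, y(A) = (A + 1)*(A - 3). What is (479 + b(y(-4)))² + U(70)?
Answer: 7203856 + 3*√10 ≈ 7.2039e+6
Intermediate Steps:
y(A) = (1 + A)*(-3 + A)
b(u) = 5*u² (b(u) = (5*u)*u = 5*u²)
U(a) = 3*√10 (U(a) = √90 = 3*√10)
(479 + b(y(-4)))² + U(70) = (479 + 5*(-3 + (-4)² - 2*(-4))²)² + 3*√10 = (479 + 5*(-3 + 16 + 8)²)² + 3*√10 = (479 + 5*21²)² + 3*√10 = (479 + 5*441)² + 3*√10 = (479 + 2205)² + 3*√10 = 2684² + 3*√10 = 7203856 + 3*√10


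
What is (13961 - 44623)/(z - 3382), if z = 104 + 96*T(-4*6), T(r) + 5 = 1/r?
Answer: 15331/1881 ≈ 8.1505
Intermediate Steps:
T(r) = -5 + 1/r
z = -380 (z = 104 + 96*(-5 + 1/(-4*6)) = 104 + 96*(-5 + 1/(-24)) = 104 + 96*(-5 - 1/24) = 104 + 96*(-121/24) = 104 - 484 = -380)
(13961 - 44623)/(z - 3382) = (13961 - 44623)/(-380 - 3382) = -30662/(-3762) = -30662*(-1/3762) = 15331/1881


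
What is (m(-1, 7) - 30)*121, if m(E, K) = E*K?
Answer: -4477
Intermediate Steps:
(m(-1, 7) - 30)*121 = (-1*7 - 30)*121 = (-7 - 30)*121 = -37*121 = -4477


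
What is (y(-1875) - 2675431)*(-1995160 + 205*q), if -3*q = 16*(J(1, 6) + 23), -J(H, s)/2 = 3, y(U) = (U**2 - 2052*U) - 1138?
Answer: -28312609569440/3 ≈ -9.4375e+12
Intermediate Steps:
y(U) = -1138 + U**2 - 2052*U
J(H, s) = -6 (J(H, s) = -2*3 = -6)
q = -272/3 (q = -16*(-6 + 23)/3 = -16*17/3 = -1/3*272 = -272/3 ≈ -90.667)
(y(-1875) - 2675431)*(-1995160 + 205*q) = ((-1138 + (-1875)**2 - 2052*(-1875)) - 2675431)*(-1995160 + 205*(-272/3)) = ((-1138 + 3515625 + 3847500) - 2675431)*(-1995160 - 55760/3) = (7361987 - 2675431)*(-6041240/3) = 4686556*(-6041240/3) = -28312609569440/3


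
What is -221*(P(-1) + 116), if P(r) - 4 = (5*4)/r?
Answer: -22100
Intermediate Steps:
P(r) = 4 + 20/r (P(r) = 4 + (5*4)/r = 4 + 20/r)
-221*(P(-1) + 116) = -221*((4 + 20/(-1)) + 116) = -221*((4 + 20*(-1)) + 116) = -221*((4 - 20) + 116) = -221*(-16 + 116) = -221*100 = -22100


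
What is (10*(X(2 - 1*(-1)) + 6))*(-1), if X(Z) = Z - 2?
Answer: -70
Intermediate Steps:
X(Z) = -2 + Z
(10*(X(2 - 1*(-1)) + 6))*(-1) = (10*((-2 + (2 - 1*(-1))) + 6))*(-1) = (10*((-2 + (2 + 1)) + 6))*(-1) = (10*((-2 + 3) + 6))*(-1) = (10*(1 + 6))*(-1) = (10*7)*(-1) = 70*(-1) = -70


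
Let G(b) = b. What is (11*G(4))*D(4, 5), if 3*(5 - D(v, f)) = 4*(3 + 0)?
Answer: 44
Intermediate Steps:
D(v, f) = 1 (D(v, f) = 5 - 4*(3 + 0)/3 = 5 - 4*3/3 = 5 - 1/3*12 = 5 - 4 = 1)
(11*G(4))*D(4, 5) = (11*4)*1 = 44*1 = 44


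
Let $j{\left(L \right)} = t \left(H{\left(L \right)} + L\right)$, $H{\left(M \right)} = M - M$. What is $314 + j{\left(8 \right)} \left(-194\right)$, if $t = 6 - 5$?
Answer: $-1238$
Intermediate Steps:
$H{\left(M \right)} = 0$
$t = 1$ ($t = 6 - 5 = 1$)
$j{\left(L \right)} = L$ ($j{\left(L \right)} = 1 \left(0 + L\right) = 1 L = L$)
$314 + j{\left(8 \right)} \left(-194\right) = 314 + 8 \left(-194\right) = 314 - 1552 = -1238$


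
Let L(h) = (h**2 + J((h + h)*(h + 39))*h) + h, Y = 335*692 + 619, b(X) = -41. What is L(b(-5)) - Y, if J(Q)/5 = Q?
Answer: -264419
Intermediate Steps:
J(Q) = 5*Q
Y = 232439 (Y = 231820 + 619 = 232439)
L(h) = h + h**2 + 10*h**2*(39 + h) (L(h) = (h**2 + (5*((h + h)*(h + 39)))*h) + h = (h**2 + (5*((2*h)*(39 + h)))*h) + h = (h**2 + (5*(2*h*(39 + h)))*h) + h = (h**2 + (10*h*(39 + h))*h) + h = (h**2 + 10*h**2*(39 + h)) + h = h + h**2 + 10*h**2*(39 + h))
L(b(-5)) - Y = -41*(1 - 41 + 10*(-41)*(39 - 41)) - 1*232439 = -41*(1 - 41 + 10*(-41)*(-2)) - 232439 = -41*(1 - 41 + 820) - 232439 = -41*780 - 232439 = -31980 - 232439 = -264419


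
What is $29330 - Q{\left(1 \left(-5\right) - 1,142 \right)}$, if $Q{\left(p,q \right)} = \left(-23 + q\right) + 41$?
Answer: $29170$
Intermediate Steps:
$Q{\left(p,q \right)} = 18 + q$
$29330 - Q{\left(1 \left(-5\right) - 1,142 \right)} = 29330 - \left(18 + 142\right) = 29330 - 160 = 29170$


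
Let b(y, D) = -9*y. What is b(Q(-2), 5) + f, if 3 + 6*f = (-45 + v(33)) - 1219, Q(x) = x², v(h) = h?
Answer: -725/3 ≈ -241.67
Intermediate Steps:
f = -617/3 (f = -½ + ((-45 + 33) - 1219)/6 = -½ + (-12 - 1219)/6 = -½ + (⅙)*(-1231) = -½ - 1231/6 = -617/3 ≈ -205.67)
b(Q(-2), 5) + f = -9*(-2)² - 617/3 = -9*4 - 617/3 = -36 - 617/3 = -725/3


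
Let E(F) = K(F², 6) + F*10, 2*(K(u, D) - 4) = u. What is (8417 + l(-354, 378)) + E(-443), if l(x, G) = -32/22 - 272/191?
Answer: 429077235/4202 ≈ 1.0211e+5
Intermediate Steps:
K(u, D) = 4 + u/2
E(F) = 4 + F²/2 + 10*F (E(F) = (4 + F²/2) + F*10 = (4 + F²/2) + 10*F = 4 + F²/2 + 10*F)
l(x, G) = -6048/2101 (l(x, G) = -32*1/22 - 272*1/191 = -16/11 - 272/191 = -6048/2101)
(8417 + l(-354, 378)) + E(-443) = (8417 - 6048/2101) + (4 + (½)*(-443)² + 10*(-443)) = 17678069/2101 + (4 + (½)*196249 - 4430) = 17678069/2101 + (4 + 196249/2 - 4430) = 17678069/2101 + 187397/2 = 429077235/4202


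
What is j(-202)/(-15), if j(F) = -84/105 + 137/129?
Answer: -169/9675 ≈ -0.017468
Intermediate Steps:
j(F) = 169/645 (j(F) = -84*1/105 + 137*(1/129) = -⅘ + 137/129 = 169/645)
j(-202)/(-15) = (169/645)/(-15) = (169/645)*(-1/15) = -169/9675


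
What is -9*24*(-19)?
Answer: 4104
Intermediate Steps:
-9*24*(-19) = -216*(-19) = 4104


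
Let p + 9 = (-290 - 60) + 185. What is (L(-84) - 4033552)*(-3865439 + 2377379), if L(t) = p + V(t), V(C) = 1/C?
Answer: 6002426329275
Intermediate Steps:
p = -174 (p = -9 + ((-290 - 60) + 185) = -9 + (-350 + 185) = -9 - 165 = -174)
L(t) = -174 + 1/t
(L(-84) - 4033552)*(-3865439 + 2377379) = ((-174 + 1/(-84)) - 4033552)*(-3865439 + 2377379) = ((-174 - 1/84) - 4033552)*(-1488060) = (-14617/84 - 4033552)*(-1488060) = -338832985/84*(-1488060) = 6002426329275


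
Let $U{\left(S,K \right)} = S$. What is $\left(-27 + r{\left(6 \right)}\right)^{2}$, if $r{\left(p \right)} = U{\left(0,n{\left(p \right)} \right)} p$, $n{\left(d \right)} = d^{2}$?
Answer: $729$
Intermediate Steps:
$r{\left(p \right)} = 0$ ($r{\left(p \right)} = 0 p = 0$)
$\left(-27 + r{\left(6 \right)}\right)^{2} = \left(-27 + 0\right)^{2} = \left(-27\right)^{2} = 729$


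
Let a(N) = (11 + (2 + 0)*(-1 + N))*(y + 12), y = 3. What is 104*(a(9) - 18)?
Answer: 40248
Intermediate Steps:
a(N) = 135 + 30*N (a(N) = (11 + (2 + 0)*(-1 + N))*(3 + 12) = (11 + 2*(-1 + N))*15 = (11 + (-2 + 2*N))*15 = (9 + 2*N)*15 = 135 + 30*N)
104*(a(9) - 18) = 104*((135 + 30*9) - 18) = 104*((135 + 270) - 18) = 104*(405 - 18) = 104*387 = 40248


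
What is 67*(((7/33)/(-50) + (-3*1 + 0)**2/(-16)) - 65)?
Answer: -57987227/13200 ≈ -4393.0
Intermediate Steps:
67*(((7/33)/(-50) + (-3*1 + 0)**2/(-16)) - 65) = 67*(((7*(1/33))*(-1/50) + (-3 + 0)**2*(-1/16)) - 65) = 67*(((7/33)*(-1/50) + (-3)**2*(-1/16)) - 65) = 67*((-7/1650 + 9*(-1/16)) - 65) = 67*((-7/1650 - 9/16) - 65) = 67*(-7481/13200 - 65) = 67*(-865481/13200) = -57987227/13200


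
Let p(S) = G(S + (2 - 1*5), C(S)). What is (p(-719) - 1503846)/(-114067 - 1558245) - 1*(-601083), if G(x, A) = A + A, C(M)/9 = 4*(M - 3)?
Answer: 502599934863/836156 ≈ 6.0108e+5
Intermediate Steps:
C(M) = -108 + 36*M (C(M) = 9*(4*(M - 3)) = 9*(4*(-3 + M)) = 9*(-12 + 4*M) = -108 + 36*M)
G(x, A) = 2*A
p(S) = -216 + 72*S (p(S) = 2*(-108 + 36*S) = -216 + 72*S)
(p(-719) - 1503846)/(-114067 - 1558245) - 1*(-601083) = ((-216 + 72*(-719)) - 1503846)/(-114067 - 1558245) - 1*(-601083) = ((-216 - 51768) - 1503846)/(-1672312) + 601083 = (-51984 - 1503846)*(-1/1672312) + 601083 = -1555830*(-1/1672312) + 601083 = 777915/836156 + 601083 = 502599934863/836156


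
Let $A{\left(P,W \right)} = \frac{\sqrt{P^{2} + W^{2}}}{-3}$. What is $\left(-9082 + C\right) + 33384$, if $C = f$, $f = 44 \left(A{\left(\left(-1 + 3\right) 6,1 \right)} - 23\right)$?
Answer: $23290 - \frac{44 \sqrt{145}}{3} \approx 23113.0$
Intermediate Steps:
$A{\left(P,W \right)} = - \frac{\sqrt{P^{2} + W^{2}}}{3}$ ($A{\left(P,W \right)} = \sqrt{P^{2} + W^{2}} \left(- \frac{1}{3}\right) = - \frac{\sqrt{P^{2} + W^{2}}}{3}$)
$f = -1012 - \frac{44 \sqrt{145}}{3}$ ($f = 44 \left(- \frac{\sqrt{\left(\left(-1 + 3\right) 6\right)^{2} + 1^{2}}}{3} - 23\right) = 44 \left(- \frac{\sqrt{\left(2 \cdot 6\right)^{2} + 1}}{3} - 23\right) = 44 \left(- \frac{\sqrt{12^{2} + 1}}{3} - 23\right) = 44 \left(- \frac{\sqrt{144 + 1}}{3} - 23\right) = 44 \left(- \frac{\sqrt{145}}{3} - 23\right) = 44 \left(-23 - \frac{\sqrt{145}}{3}\right) = -1012 - \frac{44 \sqrt{145}}{3} \approx -1188.6$)
$C = -1012 - \frac{44 \sqrt{145}}{3} \approx -1188.6$
$\left(-9082 + C\right) + 33384 = \left(-9082 - \left(1012 + \frac{44 \sqrt{145}}{3}\right)\right) + 33384 = \left(-10094 - \frac{44 \sqrt{145}}{3}\right) + 33384 = 23290 - \frac{44 \sqrt{145}}{3}$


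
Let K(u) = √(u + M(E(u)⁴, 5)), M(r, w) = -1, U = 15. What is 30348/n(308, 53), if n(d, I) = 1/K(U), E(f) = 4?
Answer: 30348*√14 ≈ 1.1355e+5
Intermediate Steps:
K(u) = √(-1 + u) (K(u) = √(u - 1) = √(-1 + u))
n(d, I) = √14/14 (n(d, I) = 1/(√(-1 + 15)) = 1/(√14) = √14/14)
30348/n(308, 53) = 30348/((√14/14)) = 30348*√14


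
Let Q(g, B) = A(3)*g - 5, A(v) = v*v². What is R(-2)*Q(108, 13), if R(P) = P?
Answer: -5822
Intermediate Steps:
A(v) = v³
Q(g, B) = -5 + 27*g (Q(g, B) = 3³*g - 5 = 27*g - 5 = -5 + 27*g)
R(-2)*Q(108, 13) = -2*(-5 + 27*108) = -2*(-5 + 2916) = -2*2911 = -5822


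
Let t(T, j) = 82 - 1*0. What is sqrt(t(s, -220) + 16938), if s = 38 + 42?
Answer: 2*sqrt(4255) ≈ 130.46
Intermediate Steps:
s = 80
t(T, j) = 82 (t(T, j) = 82 + 0 = 82)
sqrt(t(s, -220) + 16938) = sqrt(82 + 16938) = sqrt(17020) = 2*sqrt(4255)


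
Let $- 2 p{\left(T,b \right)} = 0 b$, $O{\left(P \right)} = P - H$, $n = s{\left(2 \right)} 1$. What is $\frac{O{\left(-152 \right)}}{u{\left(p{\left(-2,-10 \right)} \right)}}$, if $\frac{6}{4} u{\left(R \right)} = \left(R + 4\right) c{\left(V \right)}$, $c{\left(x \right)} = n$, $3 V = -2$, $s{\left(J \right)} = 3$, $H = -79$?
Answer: $- \frac{73}{8} \approx -9.125$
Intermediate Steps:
$n = 3$ ($n = 3 \cdot 1 = 3$)
$V = - \frac{2}{3}$ ($V = \frac{1}{3} \left(-2\right) = - \frac{2}{3} \approx -0.66667$)
$O{\left(P \right)} = 79 + P$ ($O{\left(P \right)} = P - -79 = P + 79 = 79 + P$)
$p{\left(T,b \right)} = 0$ ($p{\left(T,b \right)} = - \frac{0 b}{2} = \left(- \frac{1}{2}\right) 0 = 0$)
$c{\left(x \right)} = 3$
$u{\left(R \right)} = 8 + 2 R$ ($u{\left(R \right)} = \frac{2 \left(R + 4\right) 3}{3} = \frac{2 \left(4 + R\right) 3}{3} = \frac{2 \left(12 + 3 R\right)}{3} = 8 + 2 R$)
$\frac{O{\left(-152 \right)}}{u{\left(p{\left(-2,-10 \right)} \right)}} = \frac{79 - 152}{8 + 2 \cdot 0} = - \frac{73}{8 + 0} = - \frac{73}{8}$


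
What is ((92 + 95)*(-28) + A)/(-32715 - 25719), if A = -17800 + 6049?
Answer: 16987/58434 ≈ 0.29070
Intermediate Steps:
A = -11751
((92 + 95)*(-28) + A)/(-32715 - 25719) = ((92 + 95)*(-28) - 11751)/(-32715 - 25719) = (187*(-28) - 11751)/(-58434) = (-5236 - 11751)*(-1/58434) = -16987*(-1/58434) = 16987/58434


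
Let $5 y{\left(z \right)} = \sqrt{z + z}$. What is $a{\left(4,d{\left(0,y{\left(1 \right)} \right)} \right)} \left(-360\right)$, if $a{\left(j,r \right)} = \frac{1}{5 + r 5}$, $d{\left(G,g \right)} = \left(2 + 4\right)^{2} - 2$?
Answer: $- \frac{72}{35} \approx -2.0571$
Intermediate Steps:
$y{\left(z \right)} = \frac{\sqrt{2} \sqrt{z}}{5}$ ($y{\left(z \right)} = \frac{\sqrt{z + z}}{5} = \frac{\sqrt{2 z}}{5} = \frac{\sqrt{2} \sqrt{z}}{5}$)
$d{\left(G,g \right)} = 34$ ($d{\left(G,g \right)} = 6^{2} - 2 = 36 - 2 = 34$)
$a{\left(j,r \right)} = \frac{1}{5 + 5 r}$
$a{\left(4,d{\left(0,y{\left(1 \right)} \right)} \right)} \left(-360\right) = \frac{1}{5 \left(1 + 34\right)} \left(-360\right) = \frac{1}{5 \cdot 35} \left(-360\right) = \frac{1}{5} \cdot \frac{1}{35} \left(-360\right) = \frac{1}{175} \left(-360\right) = - \frac{72}{35}$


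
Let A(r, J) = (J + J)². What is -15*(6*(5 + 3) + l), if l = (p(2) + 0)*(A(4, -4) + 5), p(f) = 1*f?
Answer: -2790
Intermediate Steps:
p(f) = f
A(r, J) = 4*J² (A(r, J) = (2*J)² = 4*J²)
l = 138 (l = (2 + 0)*(4*(-4)² + 5) = 2*(4*16 + 5) = 2*(64 + 5) = 2*69 = 138)
-15*(6*(5 + 3) + l) = -15*(6*(5 + 3) + 138) = -15*(6*8 + 138) = -15*(48 + 138) = -15*186 = -2790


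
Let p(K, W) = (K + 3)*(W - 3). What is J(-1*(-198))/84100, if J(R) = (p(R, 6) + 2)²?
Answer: 14641/3364 ≈ 4.3523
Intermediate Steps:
p(K, W) = (-3 + W)*(3 + K) (p(K, W) = (3 + K)*(-3 + W) = (-3 + W)*(3 + K))
J(R) = (11 + 3*R)² (J(R) = ((-9 - 3*R + 3*6 + R*6) + 2)² = ((-9 - 3*R + 18 + 6*R) + 2)² = ((9 + 3*R) + 2)² = (11 + 3*R)²)
J(-1*(-198))/84100 = (11 + 3*(-1*(-198)))²/84100 = (11 + 3*198)²*(1/84100) = (11 + 594)²*(1/84100) = 605²*(1/84100) = 366025*(1/84100) = 14641/3364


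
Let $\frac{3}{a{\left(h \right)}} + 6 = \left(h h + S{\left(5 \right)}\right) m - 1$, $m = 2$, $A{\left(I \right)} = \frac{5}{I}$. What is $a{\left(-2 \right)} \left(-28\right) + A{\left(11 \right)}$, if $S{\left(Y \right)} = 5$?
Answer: $- \frac{79}{11} \approx -7.1818$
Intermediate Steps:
$a{\left(h \right)} = \frac{3}{3 + 2 h^{2}}$ ($a{\left(h \right)} = \frac{3}{-6 + \left(\left(h h + 5\right) 2 - 1\right)} = \frac{3}{-6 + \left(\left(h^{2} + 5\right) 2 - 1\right)} = \frac{3}{-6 + \left(\left(5 + h^{2}\right) 2 - 1\right)} = \frac{3}{-6 + \left(\left(10 + 2 h^{2}\right) - 1\right)} = \frac{3}{-6 + \left(9 + 2 h^{2}\right)} = \frac{3}{3 + 2 h^{2}}$)
$a{\left(-2 \right)} \left(-28\right) + A{\left(11 \right)} = \frac{3}{3 + 2 \left(-2\right)^{2}} \left(-28\right) + \frac{5}{11} = \frac{3}{3 + 2 \cdot 4} \left(-28\right) + 5 \cdot \frac{1}{11} = \frac{3}{3 + 8} \left(-28\right) + \frac{5}{11} = \frac{3}{11} \left(-28\right) + \frac{5}{11} = - \frac{84}{11} + \frac{5}{11} = - \frac{79}{11}$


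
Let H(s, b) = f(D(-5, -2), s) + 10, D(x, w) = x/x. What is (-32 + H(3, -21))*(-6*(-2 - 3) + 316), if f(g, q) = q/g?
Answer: -6574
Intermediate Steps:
D(x, w) = 1
H(s, b) = 10 + s (H(s, b) = s/1 + 10 = s*1 + 10 = s + 10 = 10 + s)
(-32 + H(3, -21))*(-6*(-2 - 3) + 316) = (-32 + (10 + 3))*(-6*(-2 - 3) + 316) = (-32 + 13)*(-6*(-5) + 316) = -19*(30 + 316) = -19*346 = -6574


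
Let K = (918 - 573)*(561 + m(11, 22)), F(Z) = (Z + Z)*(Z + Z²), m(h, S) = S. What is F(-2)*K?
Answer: -1609080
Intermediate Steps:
F(Z) = 2*Z*(Z + Z²) (F(Z) = (2*Z)*(Z + Z²) = 2*Z*(Z + Z²))
K = 201135 (K = (918 - 573)*(561 + 22) = 345*583 = 201135)
F(-2)*K = (2*(-2)²*(1 - 2))*201135 = (2*4*(-1))*201135 = -8*201135 = -1609080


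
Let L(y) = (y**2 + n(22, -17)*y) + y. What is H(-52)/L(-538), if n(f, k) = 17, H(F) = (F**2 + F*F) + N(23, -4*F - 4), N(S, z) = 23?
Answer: 5431/279760 ≈ 0.019413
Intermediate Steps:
H(F) = 23 + 2*F**2 (H(F) = (F**2 + F*F) + 23 = (F**2 + F**2) + 23 = 2*F**2 + 23 = 23 + 2*F**2)
L(y) = y**2 + 18*y (L(y) = (y**2 + 17*y) + y = y**2 + 18*y)
H(-52)/L(-538) = (23 + 2*(-52)**2)/((-538*(18 - 538))) = (23 + 2*2704)/((-538*(-520))) = (23 + 5408)/279760 = 5431*(1/279760) = 5431/279760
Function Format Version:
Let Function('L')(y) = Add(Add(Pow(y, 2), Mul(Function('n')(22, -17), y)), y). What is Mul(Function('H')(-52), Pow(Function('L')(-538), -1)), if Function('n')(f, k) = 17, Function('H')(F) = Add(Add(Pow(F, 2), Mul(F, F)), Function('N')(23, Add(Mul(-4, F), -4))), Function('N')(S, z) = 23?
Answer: Rational(5431, 279760) ≈ 0.019413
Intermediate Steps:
Function('H')(F) = Add(23, Mul(2, Pow(F, 2))) (Function('H')(F) = Add(Add(Pow(F, 2), Mul(F, F)), 23) = Add(Add(Pow(F, 2), Pow(F, 2)), 23) = Add(Mul(2, Pow(F, 2)), 23) = Add(23, Mul(2, Pow(F, 2))))
Function('L')(y) = Add(Pow(y, 2), Mul(18, y)) (Function('L')(y) = Add(Add(Pow(y, 2), Mul(17, y)), y) = Add(Pow(y, 2), Mul(18, y)))
Mul(Function('H')(-52), Pow(Function('L')(-538), -1)) = Mul(Add(23, Mul(2, Pow(-52, 2))), Pow(Mul(-538, Add(18, -538)), -1)) = Mul(Add(23, Mul(2, 2704)), Pow(Mul(-538, -520), -1)) = Mul(Add(23, 5408), Pow(279760, -1)) = Mul(5431, Rational(1, 279760)) = Rational(5431, 279760)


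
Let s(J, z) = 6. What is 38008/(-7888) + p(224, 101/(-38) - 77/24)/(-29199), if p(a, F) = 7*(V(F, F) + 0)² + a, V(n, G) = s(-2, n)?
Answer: -139193785/28790214 ≈ -4.8348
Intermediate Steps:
V(n, G) = 6
p(a, F) = 252 + a (p(a, F) = 7*(6 + 0)² + a = 7*6² + a = 7*36 + a = 252 + a)
38008/(-7888) + p(224, 101/(-38) - 77/24)/(-29199) = 38008/(-7888) + (252 + 224)/(-29199) = 38008*(-1/7888) + 476*(-1/29199) = -4751/986 - 476/29199 = -139193785/28790214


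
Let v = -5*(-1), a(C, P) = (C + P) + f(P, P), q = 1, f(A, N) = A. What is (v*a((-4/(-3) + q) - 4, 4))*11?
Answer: 1045/3 ≈ 348.33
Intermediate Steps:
a(C, P) = C + 2*P (a(C, P) = (C + P) + P = C + 2*P)
v = 5
(v*a((-4/(-3) + q) - 4, 4))*11 = (5*(((-4/(-3) + 1) - 4) + 2*4))*11 = (5*(((-4*(-⅓) + 1) - 4) + 8))*11 = (5*(((4/3 + 1) - 4) + 8))*11 = (5*((7/3 - 4) + 8))*11 = (5*(-5/3 + 8))*11 = (5*(19/3))*11 = (95/3)*11 = 1045/3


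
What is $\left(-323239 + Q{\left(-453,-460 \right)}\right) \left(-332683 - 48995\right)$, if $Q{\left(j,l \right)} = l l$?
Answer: $42610150242$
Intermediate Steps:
$Q{\left(j,l \right)} = l^{2}$
$\left(-323239 + Q{\left(-453,-460 \right)}\right) \left(-332683 - 48995\right) = \left(-323239 + \left(-460\right)^{2}\right) \left(-332683 - 48995\right) = \left(-323239 + 211600\right) \left(-381678\right) = \left(-111639\right) \left(-381678\right) = 42610150242$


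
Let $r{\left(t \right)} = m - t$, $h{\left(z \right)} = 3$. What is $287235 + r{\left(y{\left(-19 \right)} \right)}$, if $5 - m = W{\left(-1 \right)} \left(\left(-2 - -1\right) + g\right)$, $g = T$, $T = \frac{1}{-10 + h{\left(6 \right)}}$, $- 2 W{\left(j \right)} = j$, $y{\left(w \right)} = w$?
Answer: $\frac{2010817}{7} \approx 2.8726 \cdot 10^{5}$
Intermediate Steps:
$W{\left(j \right)} = - \frac{j}{2}$
$T = - \frac{1}{7}$ ($T = \frac{1}{-10 + 3} = \frac{1}{-7} = - \frac{1}{7} \approx -0.14286$)
$g = - \frac{1}{7} \approx -0.14286$
$m = \frac{39}{7}$ ($m = 5 - \left(- \frac{1}{2}\right) \left(-1\right) \left(\left(-2 - -1\right) - \frac{1}{7}\right) = 5 - \frac{\left(-2 + 1\right) - \frac{1}{7}}{2} = 5 - \frac{-1 - \frac{1}{7}}{2} = 5 - \frac{1}{2} \left(- \frac{8}{7}\right) = 5 - - \frac{4}{7} = 5 + \frac{4}{7} = \frac{39}{7} \approx 5.5714$)
$r{\left(t \right)} = \frac{39}{7} - t$
$287235 + r{\left(y{\left(-19 \right)} \right)} = 287235 + \left(\frac{39}{7} - -19\right) = 287235 + \left(\frac{39}{7} + 19\right) = 287235 + \frac{172}{7} = \frac{2010817}{7}$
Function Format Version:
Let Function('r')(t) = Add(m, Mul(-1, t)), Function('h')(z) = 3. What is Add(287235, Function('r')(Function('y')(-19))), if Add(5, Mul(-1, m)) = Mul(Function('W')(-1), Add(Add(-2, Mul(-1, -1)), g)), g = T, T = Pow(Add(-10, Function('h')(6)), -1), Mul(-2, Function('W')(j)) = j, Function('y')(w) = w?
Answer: Rational(2010817, 7) ≈ 2.8726e+5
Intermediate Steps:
Function('W')(j) = Mul(Rational(-1, 2), j)
T = Rational(-1, 7) (T = Pow(Add(-10, 3), -1) = Pow(-7, -1) = Rational(-1, 7) ≈ -0.14286)
g = Rational(-1, 7) ≈ -0.14286
m = Rational(39, 7) (m = Add(5, Mul(-1, Mul(Mul(Rational(-1, 2), -1), Add(Add(-2, Mul(-1, -1)), Rational(-1, 7))))) = Add(5, Mul(-1, Mul(Rational(1, 2), Add(Add(-2, 1), Rational(-1, 7))))) = Add(5, Mul(-1, Mul(Rational(1, 2), Add(-1, Rational(-1, 7))))) = Add(5, Mul(-1, Mul(Rational(1, 2), Rational(-8, 7)))) = Add(5, Mul(-1, Rational(-4, 7))) = Add(5, Rational(4, 7)) = Rational(39, 7) ≈ 5.5714)
Function('r')(t) = Add(Rational(39, 7), Mul(-1, t))
Add(287235, Function('r')(Function('y')(-19))) = Add(287235, Add(Rational(39, 7), Mul(-1, -19))) = Add(287235, Add(Rational(39, 7), 19)) = Add(287235, Rational(172, 7)) = Rational(2010817, 7)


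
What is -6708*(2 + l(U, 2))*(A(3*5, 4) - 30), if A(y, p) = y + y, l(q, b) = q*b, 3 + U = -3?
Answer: 0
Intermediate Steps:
U = -6 (U = -3 - 3 = -6)
l(q, b) = b*q
A(y, p) = 2*y
-6708*(2 + l(U, 2))*(A(3*5, 4) - 30) = -6708*(2 + 2*(-6))*(2*(3*5) - 30) = -6708*(2 - 12)*(2*15 - 30) = -(-67080)*(30 - 30) = -(-67080)*0 = -6708*0 = 0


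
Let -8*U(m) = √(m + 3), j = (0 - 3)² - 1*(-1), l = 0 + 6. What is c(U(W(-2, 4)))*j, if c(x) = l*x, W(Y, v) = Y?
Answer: -15/2 ≈ -7.5000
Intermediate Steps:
l = 6
j = 10 (j = (-3)² + 1 = 9 + 1 = 10)
U(m) = -√(3 + m)/8 (U(m) = -√(m + 3)/8 = -√(3 + m)/8)
c(x) = 6*x
c(U(W(-2, 4)))*j = (6*(-√(3 - 2)/8))*10 = (6*(-√1/8))*10 = (6*(-⅛*1))*10 = (6*(-⅛))*10 = -¾*10 = -15/2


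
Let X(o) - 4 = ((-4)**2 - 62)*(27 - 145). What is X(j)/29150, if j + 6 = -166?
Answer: 2716/14575 ≈ 0.18635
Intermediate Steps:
j = -172 (j = -6 - 166 = -172)
X(o) = 5432 (X(o) = 4 + ((-4)**2 - 62)*(27 - 145) = 4 + (16 - 62)*(-118) = 4 - 46*(-118) = 4 + 5428 = 5432)
X(j)/29150 = 5432/29150 = 5432*(1/29150) = 2716/14575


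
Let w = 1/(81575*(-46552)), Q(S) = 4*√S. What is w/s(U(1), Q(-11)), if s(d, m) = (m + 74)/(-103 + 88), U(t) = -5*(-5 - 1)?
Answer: 37/715445118960 - I*√11/357722559480 ≈ 5.1716e-11 - 9.2715e-12*I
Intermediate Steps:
U(t) = 30 (U(t) = -5*(-6) = 30)
w = -1/3797479400 (w = (1/81575)*(-1/46552) = -1/3797479400 ≈ -2.6333e-10)
s(d, m) = -74/15 - m/15 (s(d, m) = (74 + m)/(-15) = (74 + m)*(-1/15) = -74/15 - m/15)
w/s(U(1), Q(-11)) = -1/(3797479400*(-74/15 - 4*√(-11)/15)) = -1/(3797479400*(-74/15 - 4*I*√11/15))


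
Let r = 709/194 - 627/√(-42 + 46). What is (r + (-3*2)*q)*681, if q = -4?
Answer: -18882087/97 ≈ -1.9466e+5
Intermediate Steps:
r = -30055/97 (r = 709*(1/194) - 627/(√4) = 709/194 - 627/2 = -30055/97 ≈ -309.85)
(r + (-3*2)*q)*681 = (-30055/97 - 3*2*(-4))*681 = (-30055/97 - 6*(-4))*681 = (-30055/97 + 24)*681 = -27727/97*681 = -18882087/97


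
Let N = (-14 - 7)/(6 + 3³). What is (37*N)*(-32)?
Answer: 8288/11 ≈ 753.45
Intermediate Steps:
N = -7/11 (N = -21/(6 + 27) = -21/33 = -21*1/33 = -7/11 ≈ -0.63636)
(37*N)*(-32) = (37*(-7/11))*(-32) = -259/11*(-32) = 8288/11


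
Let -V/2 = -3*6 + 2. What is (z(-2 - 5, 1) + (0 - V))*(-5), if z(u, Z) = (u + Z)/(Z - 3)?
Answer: 145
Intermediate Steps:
V = 32 (V = -2*(-3*6 + 2) = -2*(-18 + 2) = -2*(-16) = 32)
z(u, Z) = (Z + u)/(-3 + Z)
(z(-2 - 5, 1) + (0 - V))*(-5) = ((1 + (-2 - 5))/(-3 + 1) + (0 - 1*32))*(-5) = ((1 - 7)/(-2) + (0 - 32))*(-5) = (-½*(-6) - 32)*(-5) = (3 - 32)*(-5) = -29*(-5) = 145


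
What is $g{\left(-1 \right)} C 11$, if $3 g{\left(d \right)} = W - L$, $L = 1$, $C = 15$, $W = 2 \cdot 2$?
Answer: $165$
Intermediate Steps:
$W = 4$
$g{\left(d \right)} = 1$ ($g{\left(d \right)} = \frac{4 - 1}{3} = \frac{1}{3} \cdot 3 = 1$)
$g{\left(-1 \right)} C 11 = 1 \cdot 15 \cdot 11 = 15 \cdot 11 = 165$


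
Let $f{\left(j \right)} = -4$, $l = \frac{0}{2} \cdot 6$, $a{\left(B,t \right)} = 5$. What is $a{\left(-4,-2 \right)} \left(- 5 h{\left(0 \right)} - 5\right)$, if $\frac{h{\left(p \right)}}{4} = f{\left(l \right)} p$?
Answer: $-25$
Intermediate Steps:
$l = 0$ ($l = 0 \cdot \frac{1}{2} \cdot 6 = 0 \cdot 6 = 0$)
$h{\left(p \right)} = - 16 p$ ($h{\left(p \right)} = 4 \left(- 4 p\right) = - 16 p$)
$a{\left(-4,-2 \right)} \left(- 5 h{\left(0 \right)} - 5\right) = 5 \left(- 5 \left(\left(-16\right) 0\right) - 5\right) = 5 \left(\left(-5\right) 0 - 5\right) = 5 \left(0 - 5\right) = 5 \left(-5\right) = -25$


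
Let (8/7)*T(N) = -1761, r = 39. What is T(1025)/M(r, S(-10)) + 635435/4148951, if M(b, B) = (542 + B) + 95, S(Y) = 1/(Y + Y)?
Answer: -239530981955/105706973578 ≈ -2.2660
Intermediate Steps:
T(N) = -12327/8 (T(N) = (7/8)*(-1761) = -12327/8)
S(Y) = 1/(2*Y)
M(b, B) = 637 + B
T(1025)/M(r, S(-10)) + 635435/4148951 = -12327/(8*(637 + (1/2)/(-10))) + 635435/4148951 = -12327/(8*(637 + (1/2)*(-1/10))) + 635435*(1/4148951) = -12327/(8*(637 - 1/20)) + 635435/4148951 = -12327/(8*12739/20) + 635435/4148951 = -12327/8*20/12739 + 635435/4148951 = -61635/25478 + 635435/4148951 = -239530981955/105706973578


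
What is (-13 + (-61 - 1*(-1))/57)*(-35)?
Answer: 9345/19 ≈ 491.84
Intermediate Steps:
(-13 + (-61 - 1*(-1))/57)*(-35) = (-13 + (-61 + 1)*(1/57))*(-35) = (-13 - 60*1/57)*(-35) = (-13 - 20/19)*(-35) = -267/19*(-35) = 9345/19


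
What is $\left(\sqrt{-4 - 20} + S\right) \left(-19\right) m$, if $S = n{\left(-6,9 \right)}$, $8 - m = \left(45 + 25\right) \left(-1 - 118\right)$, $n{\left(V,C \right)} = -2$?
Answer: $316844 - 316844 i \sqrt{6} \approx 3.1684 \cdot 10^{5} - 7.7611 \cdot 10^{5} i$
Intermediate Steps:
$m = 8338$ ($m = 8 - \left(45 + 25\right) \left(-1 - 118\right) = 8 - 70 \left(-119\right) = 8 - -8330 = 8 + 8330 = 8338$)
$S = -2$
$\left(\sqrt{-4 - 20} + S\right) \left(-19\right) m = \left(\sqrt{-4 - 20} - 2\right) \left(-19\right) 8338 = \left(\sqrt{-24} - 2\right) \left(-19\right) 8338 = \left(2 i \sqrt{6} - 2\right) \left(-19\right) 8338 = \left(-2 + 2 i \sqrt{6}\right) \left(-19\right) 8338 = \left(38 - 38 i \sqrt{6}\right) 8338 = 316844 - 316844 i \sqrt{6}$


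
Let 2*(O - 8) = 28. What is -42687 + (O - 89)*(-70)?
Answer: -37997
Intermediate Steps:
O = 22 (O = 8 + (1/2)*28 = 8 + 14 = 22)
-42687 + (O - 89)*(-70) = -42687 + (22 - 89)*(-70) = -42687 - 67*(-70) = -42687 + 4690 = -37997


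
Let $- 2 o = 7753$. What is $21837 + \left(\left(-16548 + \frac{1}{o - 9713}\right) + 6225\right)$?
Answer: $\frac{312939004}{27179} \approx 11514.0$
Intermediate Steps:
$o = - \frac{7753}{2}$ ($o = \left(- \frac{1}{2}\right) 7753 = - \frac{7753}{2} \approx -3876.5$)
$21837 + \left(\left(-16548 + \frac{1}{o - 9713}\right) + 6225\right) = 21837 + \left(\left(-16548 + \frac{1}{- \frac{7753}{2} - 9713}\right) + 6225\right) = 21837 + \left(\left(-16548 + \frac{1}{- \frac{27179}{2}}\right) + 6225\right) = 21837 + \left(\left(-16548 - \frac{2}{27179}\right) + 6225\right) = 21837 + \left(- \frac{449758094}{27179} + 6225\right) = 21837 - \frac{280568819}{27179} = \frac{312939004}{27179}$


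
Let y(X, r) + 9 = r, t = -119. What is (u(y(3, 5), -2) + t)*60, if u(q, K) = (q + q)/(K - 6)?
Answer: -7080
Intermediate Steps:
y(X, r) = -9 + r
u(q, K) = 2*q/(-6 + K) (u(q, K) = (2*q)/(-6 + K) = 2*q/(-6 + K))
(u(y(3, 5), -2) + t)*60 = (2*(-9 + 5)/(-6 - 2) - 119)*60 = (2*(-4)/(-8) - 119)*60 = (2*(-4)*(-⅛) - 119)*60 = (1 - 119)*60 = -118*60 = -7080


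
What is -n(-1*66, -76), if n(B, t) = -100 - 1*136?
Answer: 236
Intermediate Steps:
n(B, t) = -236 (n(B, t) = -100 - 136 = -236)
-n(-1*66, -76) = -1*(-236) = 236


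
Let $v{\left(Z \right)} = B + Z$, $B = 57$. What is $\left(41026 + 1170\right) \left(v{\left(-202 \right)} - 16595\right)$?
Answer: $-706361040$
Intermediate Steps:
$v{\left(Z \right)} = 57 + Z$
$\left(41026 + 1170\right) \left(v{\left(-202 \right)} - 16595\right) = \left(41026 + 1170\right) \left(\left(57 - 202\right) - 16595\right) = 42196 \left(-145 - 16595\right) = 42196 \left(-16740\right) = -706361040$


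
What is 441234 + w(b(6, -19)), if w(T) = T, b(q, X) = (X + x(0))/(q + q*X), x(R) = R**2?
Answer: 47653291/108 ≈ 4.4123e+5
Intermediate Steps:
b(q, X) = X/(q + X*q) (b(q, X) = (X + 0**2)/(q + q*X) = (X + 0)/(q + X*q) = X/(q + X*q))
441234 + w(b(6, -19)) = 441234 - 19/(6*(1 - 19)) = 441234 - 19*1/6/(-18) = 441234 - 19*1/6*(-1/18) = 441234 + 19/108 = 47653291/108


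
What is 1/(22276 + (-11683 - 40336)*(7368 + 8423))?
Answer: -1/821409753 ≈ -1.2174e-9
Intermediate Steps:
1/(22276 + (-11683 - 40336)*(7368 + 8423)) = 1/(22276 - 52019*15791) = 1/(22276 - 821432029) = 1/(-821409753) = -1/821409753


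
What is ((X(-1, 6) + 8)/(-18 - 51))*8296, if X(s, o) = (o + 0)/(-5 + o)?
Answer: -116144/69 ≈ -1683.2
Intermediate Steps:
X(s, o) = o/(-5 + o)
((X(-1, 6) + 8)/(-18 - 51))*8296 = ((6/(-5 + 6) + 8)/(-18 - 51))*8296 = ((6/1 + 8)/(-69))*8296 = ((6*1 + 8)*(-1/69))*8296 = ((6 + 8)*(-1/69))*8296 = (14*(-1/69))*8296 = -14/69*8296 = -116144/69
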